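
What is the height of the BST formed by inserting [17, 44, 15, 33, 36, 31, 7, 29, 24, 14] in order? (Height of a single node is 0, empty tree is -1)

Insertion order: [17, 44, 15, 33, 36, 31, 7, 29, 24, 14]
Tree (level-order array): [17, 15, 44, 7, None, 33, None, None, 14, 31, 36, None, None, 29, None, None, None, 24]
Compute height bottom-up (empty subtree = -1):
  height(14) = 1 + max(-1, -1) = 0
  height(7) = 1 + max(-1, 0) = 1
  height(15) = 1 + max(1, -1) = 2
  height(24) = 1 + max(-1, -1) = 0
  height(29) = 1 + max(0, -1) = 1
  height(31) = 1 + max(1, -1) = 2
  height(36) = 1 + max(-1, -1) = 0
  height(33) = 1 + max(2, 0) = 3
  height(44) = 1 + max(3, -1) = 4
  height(17) = 1 + max(2, 4) = 5
Height = 5


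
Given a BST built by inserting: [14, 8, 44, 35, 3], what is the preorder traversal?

Tree insertion order: [14, 8, 44, 35, 3]
Tree (level-order array): [14, 8, 44, 3, None, 35]
Preorder traversal: [14, 8, 3, 44, 35]


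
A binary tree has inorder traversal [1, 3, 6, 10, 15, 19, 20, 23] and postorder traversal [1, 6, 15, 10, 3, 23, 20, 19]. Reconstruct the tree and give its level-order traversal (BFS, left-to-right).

Inorder:   [1, 3, 6, 10, 15, 19, 20, 23]
Postorder: [1, 6, 15, 10, 3, 23, 20, 19]
Algorithm: postorder visits root last, so walk postorder right-to-left;
each value is the root of the current inorder slice — split it at that
value, recurse on the right subtree first, then the left.
Recursive splits:
  root=19; inorder splits into left=[1, 3, 6, 10, 15], right=[20, 23]
  root=20; inorder splits into left=[], right=[23]
  root=23; inorder splits into left=[], right=[]
  root=3; inorder splits into left=[1], right=[6, 10, 15]
  root=10; inorder splits into left=[6], right=[15]
  root=15; inorder splits into left=[], right=[]
  root=6; inorder splits into left=[], right=[]
  root=1; inorder splits into left=[], right=[]
Reconstructed level-order: [19, 3, 20, 1, 10, 23, 6, 15]


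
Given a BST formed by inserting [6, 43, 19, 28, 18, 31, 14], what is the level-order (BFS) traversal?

Tree insertion order: [6, 43, 19, 28, 18, 31, 14]
Tree (level-order array): [6, None, 43, 19, None, 18, 28, 14, None, None, 31]
BFS from the root, enqueuing left then right child of each popped node:
  queue [6] -> pop 6, enqueue [43], visited so far: [6]
  queue [43] -> pop 43, enqueue [19], visited so far: [6, 43]
  queue [19] -> pop 19, enqueue [18, 28], visited so far: [6, 43, 19]
  queue [18, 28] -> pop 18, enqueue [14], visited so far: [6, 43, 19, 18]
  queue [28, 14] -> pop 28, enqueue [31], visited so far: [6, 43, 19, 18, 28]
  queue [14, 31] -> pop 14, enqueue [none], visited so far: [6, 43, 19, 18, 28, 14]
  queue [31] -> pop 31, enqueue [none], visited so far: [6, 43, 19, 18, 28, 14, 31]
Result: [6, 43, 19, 18, 28, 14, 31]


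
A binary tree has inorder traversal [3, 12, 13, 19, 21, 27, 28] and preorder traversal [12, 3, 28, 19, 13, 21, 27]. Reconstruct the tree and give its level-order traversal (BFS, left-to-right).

Inorder:  [3, 12, 13, 19, 21, 27, 28]
Preorder: [12, 3, 28, 19, 13, 21, 27]
Algorithm: preorder visits root first, so consume preorder in order;
for each root, split the current inorder slice at that value into
left-subtree inorder and right-subtree inorder, then recurse.
Recursive splits:
  root=12; inorder splits into left=[3], right=[13, 19, 21, 27, 28]
  root=3; inorder splits into left=[], right=[]
  root=28; inorder splits into left=[13, 19, 21, 27], right=[]
  root=19; inorder splits into left=[13], right=[21, 27]
  root=13; inorder splits into left=[], right=[]
  root=21; inorder splits into left=[], right=[27]
  root=27; inorder splits into left=[], right=[]
Reconstructed level-order: [12, 3, 28, 19, 13, 21, 27]


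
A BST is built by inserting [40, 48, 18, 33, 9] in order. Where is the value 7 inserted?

Starting tree (level order): [40, 18, 48, 9, 33]
Insertion path: 40 -> 18 -> 9
Result: insert 7 as left child of 9
Final tree (level order): [40, 18, 48, 9, 33, None, None, 7]


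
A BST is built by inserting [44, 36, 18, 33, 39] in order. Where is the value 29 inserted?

Starting tree (level order): [44, 36, None, 18, 39, None, 33]
Insertion path: 44 -> 36 -> 18 -> 33
Result: insert 29 as left child of 33
Final tree (level order): [44, 36, None, 18, 39, None, 33, None, None, 29]


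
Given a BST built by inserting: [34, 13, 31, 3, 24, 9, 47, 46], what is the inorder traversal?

Tree insertion order: [34, 13, 31, 3, 24, 9, 47, 46]
Tree (level-order array): [34, 13, 47, 3, 31, 46, None, None, 9, 24]
Inorder traversal: [3, 9, 13, 24, 31, 34, 46, 47]


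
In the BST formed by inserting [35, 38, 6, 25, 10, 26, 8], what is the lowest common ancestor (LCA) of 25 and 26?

Tree insertion order: [35, 38, 6, 25, 10, 26, 8]
Tree (level-order array): [35, 6, 38, None, 25, None, None, 10, 26, 8]
In a BST, the LCA of p=25, q=26 is the first node v on the
root-to-leaf path with p <= v <= q (go left if both < v, right if both > v).
Walk from root:
  at 35: both 25 and 26 < 35, go left
  at 6: both 25 and 26 > 6, go right
  at 25: 25 <= 25 <= 26, this is the LCA
LCA = 25


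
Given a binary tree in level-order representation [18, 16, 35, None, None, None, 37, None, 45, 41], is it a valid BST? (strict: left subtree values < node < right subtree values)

Level-order array: [18, 16, 35, None, None, None, 37, None, 45, 41]
Validate using subtree bounds (lo, hi): at each node, require lo < value < hi,
then recurse left with hi=value and right with lo=value.
Preorder trace (stopping at first violation):
  at node 18 with bounds (-inf, +inf): OK
  at node 16 with bounds (-inf, 18): OK
  at node 35 with bounds (18, +inf): OK
  at node 37 with bounds (35, +inf): OK
  at node 45 with bounds (37, +inf): OK
  at node 41 with bounds (37, 45): OK
No violation found at any node.
Result: Valid BST


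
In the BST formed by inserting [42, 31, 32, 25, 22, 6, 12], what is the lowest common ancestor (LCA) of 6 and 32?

Tree insertion order: [42, 31, 32, 25, 22, 6, 12]
Tree (level-order array): [42, 31, None, 25, 32, 22, None, None, None, 6, None, None, 12]
In a BST, the LCA of p=6, q=32 is the first node v on the
root-to-leaf path with p <= v <= q (go left if both < v, right if both > v).
Walk from root:
  at 42: both 6 and 32 < 42, go left
  at 31: 6 <= 31 <= 32, this is the LCA
LCA = 31


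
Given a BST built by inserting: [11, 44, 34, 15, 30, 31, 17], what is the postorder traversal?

Tree insertion order: [11, 44, 34, 15, 30, 31, 17]
Tree (level-order array): [11, None, 44, 34, None, 15, None, None, 30, 17, 31]
Postorder traversal: [17, 31, 30, 15, 34, 44, 11]


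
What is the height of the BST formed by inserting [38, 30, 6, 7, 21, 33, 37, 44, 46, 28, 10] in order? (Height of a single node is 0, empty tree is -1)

Insertion order: [38, 30, 6, 7, 21, 33, 37, 44, 46, 28, 10]
Tree (level-order array): [38, 30, 44, 6, 33, None, 46, None, 7, None, 37, None, None, None, 21, None, None, 10, 28]
Compute height bottom-up (empty subtree = -1):
  height(10) = 1 + max(-1, -1) = 0
  height(28) = 1 + max(-1, -1) = 0
  height(21) = 1 + max(0, 0) = 1
  height(7) = 1 + max(-1, 1) = 2
  height(6) = 1 + max(-1, 2) = 3
  height(37) = 1 + max(-1, -1) = 0
  height(33) = 1 + max(-1, 0) = 1
  height(30) = 1 + max(3, 1) = 4
  height(46) = 1 + max(-1, -1) = 0
  height(44) = 1 + max(-1, 0) = 1
  height(38) = 1 + max(4, 1) = 5
Height = 5


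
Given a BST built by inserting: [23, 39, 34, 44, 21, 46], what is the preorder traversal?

Tree insertion order: [23, 39, 34, 44, 21, 46]
Tree (level-order array): [23, 21, 39, None, None, 34, 44, None, None, None, 46]
Preorder traversal: [23, 21, 39, 34, 44, 46]


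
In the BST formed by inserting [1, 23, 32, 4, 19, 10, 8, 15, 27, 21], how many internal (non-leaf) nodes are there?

Tree built from: [1, 23, 32, 4, 19, 10, 8, 15, 27, 21]
Tree (level-order array): [1, None, 23, 4, 32, None, 19, 27, None, 10, 21, None, None, 8, 15]
Rule: An internal node has at least one child.
Per-node child counts:
  node 1: 1 child(ren)
  node 23: 2 child(ren)
  node 4: 1 child(ren)
  node 19: 2 child(ren)
  node 10: 2 child(ren)
  node 8: 0 child(ren)
  node 15: 0 child(ren)
  node 21: 0 child(ren)
  node 32: 1 child(ren)
  node 27: 0 child(ren)
Matching nodes: [1, 23, 4, 19, 10, 32]
Count of internal (non-leaf) nodes: 6


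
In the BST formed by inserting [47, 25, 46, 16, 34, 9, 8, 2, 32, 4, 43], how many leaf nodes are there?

Tree built from: [47, 25, 46, 16, 34, 9, 8, 2, 32, 4, 43]
Tree (level-order array): [47, 25, None, 16, 46, 9, None, 34, None, 8, None, 32, 43, 2, None, None, None, None, None, None, 4]
Rule: A leaf has 0 children.
Per-node child counts:
  node 47: 1 child(ren)
  node 25: 2 child(ren)
  node 16: 1 child(ren)
  node 9: 1 child(ren)
  node 8: 1 child(ren)
  node 2: 1 child(ren)
  node 4: 0 child(ren)
  node 46: 1 child(ren)
  node 34: 2 child(ren)
  node 32: 0 child(ren)
  node 43: 0 child(ren)
Matching nodes: [4, 32, 43]
Count of leaf nodes: 3


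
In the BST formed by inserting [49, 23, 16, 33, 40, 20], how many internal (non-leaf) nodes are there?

Tree built from: [49, 23, 16, 33, 40, 20]
Tree (level-order array): [49, 23, None, 16, 33, None, 20, None, 40]
Rule: An internal node has at least one child.
Per-node child counts:
  node 49: 1 child(ren)
  node 23: 2 child(ren)
  node 16: 1 child(ren)
  node 20: 0 child(ren)
  node 33: 1 child(ren)
  node 40: 0 child(ren)
Matching nodes: [49, 23, 16, 33]
Count of internal (non-leaf) nodes: 4


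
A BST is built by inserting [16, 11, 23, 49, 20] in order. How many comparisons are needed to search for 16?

Search path for 16: 16
Found: True
Comparisons: 1


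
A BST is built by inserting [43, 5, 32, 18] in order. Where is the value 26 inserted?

Starting tree (level order): [43, 5, None, None, 32, 18]
Insertion path: 43 -> 5 -> 32 -> 18
Result: insert 26 as right child of 18
Final tree (level order): [43, 5, None, None, 32, 18, None, None, 26]


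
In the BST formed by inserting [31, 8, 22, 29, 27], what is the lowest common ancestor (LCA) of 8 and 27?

Tree insertion order: [31, 8, 22, 29, 27]
Tree (level-order array): [31, 8, None, None, 22, None, 29, 27]
In a BST, the LCA of p=8, q=27 is the first node v on the
root-to-leaf path with p <= v <= q (go left if both < v, right if both > v).
Walk from root:
  at 31: both 8 and 27 < 31, go left
  at 8: 8 <= 8 <= 27, this is the LCA
LCA = 8


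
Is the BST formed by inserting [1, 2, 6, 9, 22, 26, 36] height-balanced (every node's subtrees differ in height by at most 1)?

Tree (level-order array): [1, None, 2, None, 6, None, 9, None, 22, None, 26, None, 36]
Definition: a tree is height-balanced if, at every node, |h(left) - h(right)| <= 1 (empty subtree has height -1).
Bottom-up per-node check:
  node 36: h_left=-1, h_right=-1, diff=0 [OK], height=0
  node 26: h_left=-1, h_right=0, diff=1 [OK], height=1
  node 22: h_left=-1, h_right=1, diff=2 [FAIL (|-1-1|=2 > 1)], height=2
  node 9: h_left=-1, h_right=2, diff=3 [FAIL (|-1-2|=3 > 1)], height=3
  node 6: h_left=-1, h_right=3, diff=4 [FAIL (|-1-3|=4 > 1)], height=4
  node 2: h_left=-1, h_right=4, diff=5 [FAIL (|-1-4|=5 > 1)], height=5
  node 1: h_left=-1, h_right=5, diff=6 [FAIL (|-1-5|=6 > 1)], height=6
Node 22 violates the condition: |-1 - 1| = 2 > 1.
Result: Not balanced


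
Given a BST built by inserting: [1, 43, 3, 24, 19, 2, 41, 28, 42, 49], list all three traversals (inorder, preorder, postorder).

Tree insertion order: [1, 43, 3, 24, 19, 2, 41, 28, 42, 49]
Tree (level-order array): [1, None, 43, 3, 49, 2, 24, None, None, None, None, 19, 41, None, None, 28, 42]
Inorder (L, root, R): [1, 2, 3, 19, 24, 28, 41, 42, 43, 49]
Preorder (root, L, R): [1, 43, 3, 2, 24, 19, 41, 28, 42, 49]
Postorder (L, R, root): [2, 19, 28, 42, 41, 24, 3, 49, 43, 1]


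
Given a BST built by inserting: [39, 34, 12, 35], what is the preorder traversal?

Tree insertion order: [39, 34, 12, 35]
Tree (level-order array): [39, 34, None, 12, 35]
Preorder traversal: [39, 34, 12, 35]


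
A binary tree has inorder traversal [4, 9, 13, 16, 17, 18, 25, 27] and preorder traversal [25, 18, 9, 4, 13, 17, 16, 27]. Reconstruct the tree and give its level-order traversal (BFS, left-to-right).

Inorder:  [4, 9, 13, 16, 17, 18, 25, 27]
Preorder: [25, 18, 9, 4, 13, 17, 16, 27]
Algorithm: preorder visits root first, so consume preorder in order;
for each root, split the current inorder slice at that value into
left-subtree inorder and right-subtree inorder, then recurse.
Recursive splits:
  root=25; inorder splits into left=[4, 9, 13, 16, 17, 18], right=[27]
  root=18; inorder splits into left=[4, 9, 13, 16, 17], right=[]
  root=9; inorder splits into left=[4], right=[13, 16, 17]
  root=4; inorder splits into left=[], right=[]
  root=13; inorder splits into left=[], right=[16, 17]
  root=17; inorder splits into left=[16], right=[]
  root=16; inorder splits into left=[], right=[]
  root=27; inorder splits into left=[], right=[]
Reconstructed level-order: [25, 18, 27, 9, 4, 13, 17, 16]


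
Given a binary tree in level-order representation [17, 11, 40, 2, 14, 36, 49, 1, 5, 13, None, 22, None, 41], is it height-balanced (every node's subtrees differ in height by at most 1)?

Tree (level-order array): [17, 11, 40, 2, 14, 36, 49, 1, 5, 13, None, 22, None, 41]
Definition: a tree is height-balanced if, at every node, |h(left) - h(right)| <= 1 (empty subtree has height -1).
Bottom-up per-node check:
  node 1: h_left=-1, h_right=-1, diff=0 [OK], height=0
  node 5: h_left=-1, h_right=-1, diff=0 [OK], height=0
  node 2: h_left=0, h_right=0, diff=0 [OK], height=1
  node 13: h_left=-1, h_right=-1, diff=0 [OK], height=0
  node 14: h_left=0, h_right=-1, diff=1 [OK], height=1
  node 11: h_left=1, h_right=1, diff=0 [OK], height=2
  node 22: h_left=-1, h_right=-1, diff=0 [OK], height=0
  node 36: h_left=0, h_right=-1, diff=1 [OK], height=1
  node 41: h_left=-1, h_right=-1, diff=0 [OK], height=0
  node 49: h_left=0, h_right=-1, diff=1 [OK], height=1
  node 40: h_left=1, h_right=1, diff=0 [OK], height=2
  node 17: h_left=2, h_right=2, diff=0 [OK], height=3
All nodes satisfy the balance condition.
Result: Balanced


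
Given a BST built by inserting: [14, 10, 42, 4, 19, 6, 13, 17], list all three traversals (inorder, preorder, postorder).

Tree insertion order: [14, 10, 42, 4, 19, 6, 13, 17]
Tree (level-order array): [14, 10, 42, 4, 13, 19, None, None, 6, None, None, 17]
Inorder (L, root, R): [4, 6, 10, 13, 14, 17, 19, 42]
Preorder (root, L, R): [14, 10, 4, 6, 13, 42, 19, 17]
Postorder (L, R, root): [6, 4, 13, 10, 17, 19, 42, 14]


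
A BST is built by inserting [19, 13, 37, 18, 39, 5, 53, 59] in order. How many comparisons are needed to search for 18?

Search path for 18: 19 -> 13 -> 18
Found: True
Comparisons: 3


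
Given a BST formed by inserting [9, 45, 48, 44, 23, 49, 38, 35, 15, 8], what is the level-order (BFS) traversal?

Tree insertion order: [9, 45, 48, 44, 23, 49, 38, 35, 15, 8]
Tree (level-order array): [9, 8, 45, None, None, 44, 48, 23, None, None, 49, 15, 38, None, None, None, None, 35]
BFS from the root, enqueuing left then right child of each popped node:
  queue [9] -> pop 9, enqueue [8, 45], visited so far: [9]
  queue [8, 45] -> pop 8, enqueue [none], visited so far: [9, 8]
  queue [45] -> pop 45, enqueue [44, 48], visited so far: [9, 8, 45]
  queue [44, 48] -> pop 44, enqueue [23], visited so far: [9, 8, 45, 44]
  queue [48, 23] -> pop 48, enqueue [49], visited so far: [9, 8, 45, 44, 48]
  queue [23, 49] -> pop 23, enqueue [15, 38], visited so far: [9, 8, 45, 44, 48, 23]
  queue [49, 15, 38] -> pop 49, enqueue [none], visited so far: [9, 8, 45, 44, 48, 23, 49]
  queue [15, 38] -> pop 15, enqueue [none], visited so far: [9, 8, 45, 44, 48, 23, 49, 15]
  queue [38] -> pop 38, enqueue [35], visited so far: [9, 8, 45, 44, 48, 23, 49, 15, 38]
  queue [35] -> pop 35, enqueue [none], visited so far: [9, 8, 45, 44, 48, 23, 49, 15, 38, 35]
Result: [9, 8, 45, 44, 48, 23, 49, 15, 38, 35]


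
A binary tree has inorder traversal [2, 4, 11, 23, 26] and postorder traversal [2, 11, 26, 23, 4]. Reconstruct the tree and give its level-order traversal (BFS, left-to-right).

Inorder:   [2, 4, 11, 23, 26]
Postorder: [2, 11, 26, 23, 4]
Algorithm: postorder visits root last, so walk postorder right-to-left;
each value is the root of the current inorder slice — split it at that
value, recurse on the right subtree first, then the left.
Recursive splits:
  root=4; inorder splits into left=[2], right=[11, 23, 26]
  root=23; inorder splits into left=[11], right=[26]
  root=26; inorder splits into left=[], right=[]
  root=11; inorder splits into left=[], right=[]
  root=2; inorder splits into left=[], right=[]
Reconstructed level-order: [4, 2, 23, 11, 26]


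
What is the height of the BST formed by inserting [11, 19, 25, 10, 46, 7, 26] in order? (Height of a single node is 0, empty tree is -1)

Insertion order: [11, 19, 25, 10, 46, 7, 26]
Tree (level-order array): [11, 10, 19, 7, None, None, 25, None, None, None, 46, 26]
Compute height bottom-up (empty subtree = -1):
  height(7) = 1 + max(-1, -1) = 0
  height(10) = 1 + max(0, -1) = 1
  height(26) = 1 + max(-1, -1) = 0
  height(46) = 1 + max(0, -1) = 1
  height(25) = 1 + max(-1, 1) = 2
  height(19) = 1 + max(-1, 2) = 3
  height(11) = 1 + max(1, 3) = 4
Height = 4


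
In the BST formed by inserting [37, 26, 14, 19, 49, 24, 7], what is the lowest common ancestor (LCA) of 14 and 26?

Tree insertion order: [37, 26, 14, 19, 49, 24, 7]
Tree (level-order array): [37, 26, 49, 14, None, None, None, 7, 19, None, None, None, 24]
In a BST, the LCA of p=14, q=26 is the first node v on the
root-to-leaf path with p <= v <= q (go left if both < v, right if both > v).
Walk from root:
  at 37: both 14 and 26 < 37, go left
  at 26: 14 <= 26 <= 26, this is the LCA
LCA = 26


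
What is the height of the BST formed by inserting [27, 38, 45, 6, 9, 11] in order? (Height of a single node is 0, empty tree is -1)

Insertion order: [27, 38, 45, 6, 9, 11]
Tree (level-order array): [27, 6, 38, None, 9, None, 45, None, 11]
Compute height bottom-up (empty subtree = -1):
  height(11) = 1 + max(-1, -1) = 0
  height(9) = 1 + max(-1, 0) = 1
  height(6) = 1 + max(-1, 1) = 2
  height(45) = 1 + max(-1, -1) = 0
  height(38) = 1 + max(-1, 0) = 1
  height(27) = 1 + max(2, 1) = 3
Height = 3


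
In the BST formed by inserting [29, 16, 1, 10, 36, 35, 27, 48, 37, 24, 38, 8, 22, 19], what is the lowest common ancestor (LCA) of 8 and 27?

Tree insertion order: [29, 16, 1, 10, 36, 35, 27, 48, 37, 24, 38, 8, 22, 19]
Tree (level-order array): [29, 16, 36, 1, 27, 35, 48, None, 10, 24, None, None, None, 37, None, 8, None, 22, None, None, 38, None, None, 19]
In a BST, the LCA of p=8, q=27 is the first node v on the
root-to-leaf path with p <= v <= q (go left if both < v, right if both > v).
Walk from root:
  at 29: both 8 and 27 < 29, go left
  at 16: 8 <= 16 <= 27, this is the LCA
LCA = 16


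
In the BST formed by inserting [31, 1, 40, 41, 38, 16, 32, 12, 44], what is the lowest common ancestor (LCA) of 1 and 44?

Tree insertion order: [31, 1, 40, 41, 38, 16, 32, 12, 44]
Tree (level-order array): [31, 1, 40, None, 16, 38, 41, 12, None, 32, None, None, 44]
In a BST, the LCA of p=1, q=44 is the first node v on the
root-to-leaf path with p <= v <= q (go left if both < v, right if both > v).
Walk from root:
  at 31: 1 <= 31 <= 44, this is the LCA
LCA = 31


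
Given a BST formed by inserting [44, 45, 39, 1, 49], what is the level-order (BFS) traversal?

Tree insertion order: [44, 45, 39, 1, 49]
Tree (level-order array): [44, 39, 45, 1, None, None, 49]
BFS from the root, enqueuing left then right child of each popped node:
  queue [44] -> pop 44, enqueue [39, 45], visited so far: [44]
  queue [39, 45] -> pop 39, enqueue [1], visited so far: [44, 39]
  queue [45, 1] -> pop 45, enqueue [49], visited so far: [44, 39, 45]
  queue [1, 49] -> pop 1, enqueue [none], visited so far: [44, 39, 45, 1]
  queue [49] -> pop 49, enqueue [none], visited so far: [44, 39, 45, 1, 49]
Result: [44, 39, 45, 1, 49]


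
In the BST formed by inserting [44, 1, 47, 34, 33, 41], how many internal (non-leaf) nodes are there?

Tree built from: [44, 1, 47, 34, 33, 41]
Tree (level-order array): [44, 1, 47, None, 34, None, None, 33, 41]
Rule: An internal node has at least one child.
Per-node child counts:
  node 44: 2 child(ren)
  node 1: 1 child(ren)
  node 34: 2 child(ren)
  node 33: 0 child(ren)
  node 41: 0 child(ren)
  node 47: 0 child(ren)
Matching nodes: [44, 1, 34]
Count of internal (non-leaf) nodes: 3


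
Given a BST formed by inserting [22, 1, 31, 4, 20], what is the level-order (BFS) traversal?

Tree insertion order: [22, 1, 31, 4, 20]
Tree (level-order array): [22, 1, 31, None, 4, None, None, None, 20]
BFS from the root, enqueuing left then right child of each popped node:
  queue [22] -> pop 22, enqueue [1, 31], visited so far: [22]
  queue [1, 31] -> pop 1, enqueue [4], visited so far: [22, 1]
  queue [31, 4] -> pop 31, enqueue [none], visited so far: [22, 1, 31]
  queue [4] -> pop 4, enqueue [20], visited so far: [22, 1, 31, 4]
  queue [20] -> pop 20, enqueue [none], visited so far: [22, 1, 31, 4, 20]
Result: [22, 1, 31, 4, 20]


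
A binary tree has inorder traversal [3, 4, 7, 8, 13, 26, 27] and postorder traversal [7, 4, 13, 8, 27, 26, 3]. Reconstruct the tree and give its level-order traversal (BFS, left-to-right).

Inorder:   [3, 4, 7, 8, 13, 26, 27]
Postorder: [7, 4, 13, 8, 27, 26, 3]
Algorithm: postorder visits root last, so walk postorder right-to-left;
each value is the root of the current inorder slice — split it at that
value, recurse on the right subtree first, then the left.
Recursive splits:
  root=3; inorder splits into left=[], right=[4, 7, 8, 13, 26, 27]
  root=26; inorder splits into left=[4, 7, 8, 13], right=[27]
  root=27; inorder splits into left=[], right=[]
  root=8; inorder splits into left=[4, 7], right=[13]
  root=13; inorder splits into left=[], right=[]
  root=4; inorder splits into left=[], right=[7]
  root=7; inorder splits into left=[], right=[]
Reconstructed level-order: [3, 26, 8, 27, 4, 13, 7]


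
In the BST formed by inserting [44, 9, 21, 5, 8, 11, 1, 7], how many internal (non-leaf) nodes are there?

Tree built from: [44, 9, 21, 5, 8, 11, 1, 7]
Tree (level-order array): [44, 9, None, 5, 21, 1, 8, 11, None, None, None, 7]
Rule: An internal node has at least one child.
Per-node child counts:
  node 44: 1 child(ren)
  node 9: 2 child(ren)
  node 5: 2 child(ren)
  node 1: 0 child(ren)
  node 8: 1 child(ren)
  node 7: 0 child(ren)
  node 21: 1 child(ren)
  node 11: 0 child(ren)
Matching nodes: [44, 9, 5, 8, 21]
Count of internal (non-leaf) nodes: 5


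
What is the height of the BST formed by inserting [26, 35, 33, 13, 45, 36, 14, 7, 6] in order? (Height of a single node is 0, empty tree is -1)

Insertion order: [26, 35, 33, 13, 45, 36, 14, 7, 6]
Tree (level-order array): [26, 13, 35, 7, 14, 33, 45, 6, None, None, None, None, None, 36]
Compute height bottom-up (empty subtree = -1):
  height(6) = 1 + max(-1, -1) = 0
  height(7) = 1 + max(0, -1) = 1
  height(14) = 1 + max(-1, -1) = 0
  height(13) = 1 + max(1, 0) = 2
  height(33) = 1 + max(-1, -1) = 0
  height(36) = 1 + max(-1, -1) = 0
  height(45) = 1 + max(0, -1) = 1
  height(35) = 1 + max(0, 1) = 2
  height(26) = 1 + max(2, 2) = 3
Height = 3


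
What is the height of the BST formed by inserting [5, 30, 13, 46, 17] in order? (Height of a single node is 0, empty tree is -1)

Insertion order: [5, 30, 13, 46, 17]
Tree (level-order array): [5, None, 30, 13, 46, None, 17]
Compute height bottom-up (empty subtree = -1):
  height(17) = 1 + max(-1, -1) = 0
  height(13) = 1 + max(-1, 0) = 1
  height(46) = 1 + max(-1, -1) = 0
  height(30) = 1 + max(1, 0) = 2
  height(5) = 1 + max(-1, 2) = 3
Height = 3


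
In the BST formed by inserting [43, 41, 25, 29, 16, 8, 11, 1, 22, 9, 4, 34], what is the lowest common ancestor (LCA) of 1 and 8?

Tree insertion order: [43, 41, 25, 29, 16, 8, 11, 1, 22, 9, 4, 34]
Tree (level-order array): [43, 41, None, 25, None, 16, 29, 8, 22, None, 34, 1, 11, None, None, None, None, None, 4, 9]
In a BST, the LCA of p=1, q=8 is the first node v on the
root-to-leaf path with p <= v <= q (go left if both < v, right if both > v).
Walk from root:
  at 43: both 1 and 8 < 43, go left
  at 41: both 1 and 8 < 41, go left
  at 25: both 1 and 8 < 25, go left
  at 16: both 1 and 8 < 16, go left
  at 8: 1 <= 8 <= 8, this is the LCA
LCA = 8


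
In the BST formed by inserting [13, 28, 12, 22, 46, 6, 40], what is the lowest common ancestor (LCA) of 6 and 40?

Tree insertion order: [13, 28, 12, 22, 46, 6, 40]
Tree (level-order array): [13, 12, 28, 6, None, 22, 46, None, None, None, None, 40]
In a BST, the LCA of p=6, q=40 is the first node v on the
root-to-leaf path with p <= v <= q (go left if both < v, right if both > v).
Walk from root:
  at 13: 6 <= 13 <= 40, this is the LCA
LCA = 13


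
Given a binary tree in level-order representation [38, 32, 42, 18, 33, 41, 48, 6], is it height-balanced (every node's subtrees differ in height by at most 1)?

Tree (level-order array): [38, 32, 42, 18, 33, 41, 48, 6]
Definition: a tree is height-balanced if, at every node, |h(left) - h(right)| <= 1 (empty subtree has height -1).
Bottom-up per-node check:
  node 6: h_left=-1, h_right=-1, diff=0 [OK], height=0
  node 18: h_left=0, h_right=-1, diff=1 [OK], height=1
  node 33: h_left=-1, h_right=-1, diff=0 [OK], height=0
  node 32: h_left=1, h_right=0, diff=1 [OK], height=2
  node 41: h_left=-1, h_right=-1, diff=0 [OK], height=0
  node 48: h_left=-1, h_right=-1, diff=0 [OK], height=0
  node 42: h_left=0, h_right=0, diff=0 [OK], height=1
  node 38: h_left=2, h_right=1, diff=1 [OK], height=3
All nodes satisfy the balance condition.
Result: Balanced


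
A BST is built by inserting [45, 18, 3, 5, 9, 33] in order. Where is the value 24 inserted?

Starting tree (level order): [45, 18, None, 3, 33, None, 5, None, None, None, 9]
Insertion path: 45 -> 18 -> 33
Result: insert 24 as left child of 33
Final tree (level order): [45, 18, None, 3, 33, None, 5, 24, None, None, 9]


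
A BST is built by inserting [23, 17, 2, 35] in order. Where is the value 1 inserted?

Starting tree (level order): [23, 17, 35, 2]
Insertion path: 23 -> 17 -> 2
Result: insert 1 as left child of 2
Final tree (level order): [23, 17, 35, 2, None, None, None, 1]


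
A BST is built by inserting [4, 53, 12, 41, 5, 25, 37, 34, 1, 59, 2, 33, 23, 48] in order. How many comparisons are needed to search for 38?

Search path for 38: 4 -> 53 -> 12 -> 41 -> 25 -> 37
Found: False
Comparisons: 6


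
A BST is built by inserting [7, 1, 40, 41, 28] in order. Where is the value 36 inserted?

Starting tree (level order): [7, 1, 40, None, None, 28, 41]
Insertion path: 7 -> 40 -> 28
Result: insert 36 as right child of 28
Final tree (level order): [7, 1, 40, None, None, 28, 41, None, 36]


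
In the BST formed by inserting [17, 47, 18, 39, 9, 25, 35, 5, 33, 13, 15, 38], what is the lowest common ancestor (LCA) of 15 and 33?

Tree insertion order: [17, 47, 18, 39, 9, 25, 35, 5, 33, 13, 15, 38]
Tree (level-order array): [17, 9, 47, 5, 13, 18, None, None, None, None, 15, None, 39, None, None, 25, None, None, 35, 33, 38]
In a BST, the LCA of p=15, q=33 is the first node v on the
root-to-leaf path with p <= v <= q (go left if both < v, right if both > v).
Walk from root:
  at 17: 15 <= 17 <= 33, this is the LCA
LCA = 17


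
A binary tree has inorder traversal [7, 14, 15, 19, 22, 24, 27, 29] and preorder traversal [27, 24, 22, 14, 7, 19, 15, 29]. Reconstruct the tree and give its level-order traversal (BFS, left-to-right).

Inorder:  [7, 14, 15, 19, 22, 24, 27, 29]
Preorder: [27, 24, 22, 14, 7, 19, 15, 29]
Algorithm: preorder visits root first, so consume preorder in order;
for each root, split the current inorder slice at that value into
left-subtree inorder and right-subtree inorder, then recurse.
Recursive splits:
  root=27; inorder splits into left=[7, 14, 15, 19, 22, 24], right=[29]
  root=24; inorder splits into left=[7, 14, 15, 19, 22], right=[]
  root=22; inorder splits into left=[7, 14, 15, 19], right=[]
  root=14; inorder splits into left=[7], right=[15, 19]
  root=7; inorder splits into left=[], right=[]
  root=19; inorder splits into left=[15], right=[]
  root=15; inorder splits into left=[], right=[]
  root=29; inorder splits into left=[], right=[]
Reconstructed level-order: [27, 24, 29, 22, 14, 7, 19, 15]


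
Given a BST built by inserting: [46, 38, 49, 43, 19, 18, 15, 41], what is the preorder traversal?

Tree insertion order: [46, 38, 49, 43, 19, 18, 15, 41]
Tree (level-order array): [46, 38, 49, 19, 43, None, None, 18, None, 41, None, 15]
Preorder traversal: [46, 38, 19, 18, 15, 43, 41, 49]


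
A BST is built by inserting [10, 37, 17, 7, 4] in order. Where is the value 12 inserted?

Starting tree (level order): [10, 7, 37, 4, None, 17]
Insertion path: 10 -> 37 -> 17
Result: insert 12 as left child of 17
Final tree (level order): [10, 7, 37, 4, None, 17, None, None, None, 12]


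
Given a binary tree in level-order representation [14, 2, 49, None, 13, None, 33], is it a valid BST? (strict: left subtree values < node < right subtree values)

Level-order array: [14, 2, 49, None, 13, None, 33]
Validate using subtree bounds (lo, hi): at each node, require lo < value < hi,
then recurse left with hi=value and right with lo=value.
Preorder trace (stopping at first violation):
  at node 14 with bounds (-inf, +inf): OK
  at node 2 with bounds (-inf, 14): OK
  at node 13 with bounds (2, 14): OK
  at node 49 with bounds (14, +inf): OK
  at node 33 with bounds (49, +inf): VIOLATION
Node 33 violates its bound: not (49 < 33 < +inf).
Result: Not a valid BST


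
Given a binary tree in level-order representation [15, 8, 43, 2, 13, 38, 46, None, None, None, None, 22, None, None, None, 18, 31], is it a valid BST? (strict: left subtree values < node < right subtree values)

Level-order array: [15, 8, 43, 2, 13, 38, 46, None, None, None, None, 22, None, None, None, 18, 31]
Validate using subtree bounds (lo, hi): at each node, require lo < value < hi,
then recurse left with hi=value and right with lo=value.
Preorder trace (stopping at first violation):
  at node 15 with bounds (-inf, +inf): OK
  at node 8 with bounds (-inf, 15): OK
  at node 2 with bounds (-inf, 8): OK
  at node 13 with bounds (8, 15): OK
  at node 43 with bounds (15, +inf): OK
  at node 38 with bounds (15, 43): OK
  at node 22 with bounds (15, 38): OK
  at node 18 with bounds (15, 22): OK
  at node 31 with bounds (22, 38): OK
  at node 46 with bounds (43, +inf): OK
No violation found at any node.
Result: Valid BST


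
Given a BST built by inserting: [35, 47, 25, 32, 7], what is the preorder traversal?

Tree insertion order: [35, 47, 25, 32, 7]
Tree (level-order array): [35, 25, 47, 7, 32]
Preorder traversal: [35, 25, 7, 32, 47]


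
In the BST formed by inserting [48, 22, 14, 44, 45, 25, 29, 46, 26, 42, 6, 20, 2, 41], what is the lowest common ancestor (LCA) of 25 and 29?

Tree insertion order: [48, 22, 14, 44, 45, 25, 29, 46, 26, 42, 6, 20, 2, 41]
Tree (level-order array): [48, 22, None, 14, 44, 6, 20, 25, 45, 2, None, None, None, None, 29, None, 46, None, None, 26, 42, None, None, None, None, 41]
In a BST, the LCA of p=25, q=29 is the first node v on the
root-to-leaf path with p <= v <= q (go left if both < v, right if both > v).
Walk from root:
  at 48: both 25 and 29 < 48, go left
  at 22: both 25 and 29 > 22, go right
  at 44: both 25 and 29 < 44, go left
  at 25: 25 <= 25 <= 29, this is the LCA
LCA = 25


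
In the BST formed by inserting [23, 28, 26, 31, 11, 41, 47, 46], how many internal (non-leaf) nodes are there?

Tree built from: [23, 28, 26, 31, 11, 41, 47, 46]
Tree (level-order array): [23, 11, 28, None, None, 26, 31, None, None, None, 41, None, 47, 46]
Rule: An internal node has at least one child.
Per-node child counts:
  node 23: 2 child(ren)
  node 11: 0 child(ren)
  node 28: 2 child(ren)
  node 26: 0 child(ren)
  node 31: 1 child(ren)
  node 41: 1 child(ren)
  node 47: 1 child(ren)
  node 46: 0 child(ren)
Matching nodes: [23, 28, 31, 41, 47]
Count of internal (non-leaf) nodes: 5


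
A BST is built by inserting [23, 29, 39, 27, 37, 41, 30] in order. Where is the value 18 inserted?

Starting tree (level order): [23, None, 29, 27, 39, None, None, 37, 41, 30]
Insertion path: 23
Result: insert 18 as left child of 23
Final tree (level order): [23, 18, 29, None, None, 27, 39, None, None, 37, 41, 30]


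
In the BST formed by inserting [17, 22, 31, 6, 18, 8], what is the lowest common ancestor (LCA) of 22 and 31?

Tree insertion order: [17, 22, 31, 6, 18, 8]
Tree (level-order array): [17, 6, 22, None, 8, 18, 31]
In a BST, the LCA of p=22, q=31 is the first node v on the
root-to-leaf path with p <= v <= q (go left if both < v, right if both > v).
Walk from root:
  at 17: both 22 and 31 > 17, go right
  at 22: 22 <= 22 <= 31, this is the LCA
LCA = 22


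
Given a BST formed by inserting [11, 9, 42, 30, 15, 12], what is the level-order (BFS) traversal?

Tree insertion order: [11, 9, 42, 30, 15, 12]
Tree (level-order array): [11, 9, 42, None, None, 30, None, 15, None, 12]
BFS from the root, enqueuing left then right child of each popped node:
  queue [11] -> pop 11, enqueue [9, 42], visited so far: [11]
  queue [9, 42] -> pop 9, enqueue [none], visited so far: [11, 9]
  queue [42] -> pop 42, enqueue [30], visited so far: [11, 9, 42]
  queue [30] -> pop 30, enqueue [15], visited so far: [11, 9, 42, 30]
  queue [15] -> pop 15, enqueue [12], visited so far: [11, 9, 42, 30, 15]
  queue [12] -> pop 12, enqueue [none], visited so far: [11, 9, 42, 30, 15, 12]
Result: [11, 9, 42, 30, 15, 12]


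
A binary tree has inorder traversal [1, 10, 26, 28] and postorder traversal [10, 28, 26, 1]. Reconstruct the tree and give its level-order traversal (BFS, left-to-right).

Inorder:   [1, 10, 26, 28]
Postorder: [10, 28, 26, 1]
Algorithm: postorder visits root last, so walk postorder right-to-left;
each value is the root of the current inorder slice — split it at that
value, recurse on the right subtree first, then the left.
Recursive splits:
  root=1; inorder splits into left=[], right=[10, 26, 28]
  root=26; inorder splits into left=[10], right=[28]
  root=28; inorder splits into left=[], right=[]
  root=10; inorder splits into left=[], right=[]
Reconstructed level-order: [1, 26, 10, 28]


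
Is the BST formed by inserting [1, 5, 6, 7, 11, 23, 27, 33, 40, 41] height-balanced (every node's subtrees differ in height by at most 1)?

Tree (level-order array): [1, None, 5, None, 6, None, 7, None, 11, None, 23, None, 27, None, 33, None, 40, None, 41]
Definition: a tree is height-balanced if, at every node, |h(left) - h(right)| <= 1 (empty subtree has height -1).
Bottom-up per-node check:
  node 41: h_left=-1, h_right=-1, diff=0 [OK], height=0
  node 40: h_left=-1, h_right=0, diff=1 [OK], height=1
  node 33: h_left=-1, h_right=1, diff=2 [FAIL (|-1-1|=2 > 1)], height=2
  node 27: h_left=-1, h_right=2, diff=3 [FAIL (|-1-2|=3 > 1)], height=3
  node 23: h_left=-1, h_right=3, diff=4 [FAIL (|-1-3|=4 > 1)], height=4
  node 11: h_left=-1, h_right=4, diff=5 [FAIL (|-1-4|=5 > 1)], height=5
  node 7: h_left=-1, h_right=5, diff=6 [FAIL (|-1-5|=6 > 1)], height=6
  node 6: h_left=-1, h_right=6, diff=7 [FAIL (|-1-6|=7 > 1)], height=7
  node 5: h_left=-1, h_right=7, diff=8 [FAIL (|-1-7|=8 > 1)], height=8
  node 1: h_left=-1, h_right=8, diff=9 [FAIL (|-1-8|=9 > 1)], height=9
Node 33 violates the condition: |-1 - 1| = 2 > 1.
Result: Not balanced


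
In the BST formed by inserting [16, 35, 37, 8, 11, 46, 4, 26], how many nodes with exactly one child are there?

Tree built from: [16, 35, 37, 8, 11, 46, 4, 26]
Tree (level-order array): [16, 8, 35, 4, 11, 26, 37, None, None, None, None, None, None, None, 46]
Rule: These are nodes with exactly 1 non-null child.
Per-node child counts:
  node 16: 2 child(ren)
  node 8: 2 child(ren)
  node 4: 0 child(ren)
  node 11: 0 child(ren)
  node 35: 2 child(ren)
  node 26: 0 child(ren)
  node 37: 1 child(ren)
  node 46: 0 child(ren)
Matching nodes: [37]
Count of nodes with exactly one child: 1


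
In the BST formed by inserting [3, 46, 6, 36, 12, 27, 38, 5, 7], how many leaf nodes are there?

Tree built from: [3, 46, 6, 36, 12, 27, 38, 5, 7]
Tree (level-order array): [3, None, 46, 6, None, 5, 36, None, None, 12, 38, 7, 27]
Rule: A leaf has 0 children.
Per-node child counts:
  node 3: 1 child(ren)
  node 46: 1 child(ren)
  node 6: 2 child(ren)
  node 5: 0 child(ren)
  node 36: 2 child(ren)
  node 12: 2 child(ren)
  node 7: 0 child(ren)
  node 27: 0 child(ren)
  node 38: 0 child(ren)
Matching nodes: [5, 7, 27, 38]
Count of leaf nodes: 4


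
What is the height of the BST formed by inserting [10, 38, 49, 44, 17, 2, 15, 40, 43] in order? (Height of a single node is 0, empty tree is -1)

Insertion order: [10, 38, 49, 44, 17, 2, 15, 40, 43]
Tree (level-order array): [10, 2, 38, None, None, 17, 49, 15, None, 44, None, None, None, 40, None, None, 43]
Compute height bottom-up (empty subtree = -1):
  height(2) = 1 + max(-1, -1) = 0
  height(15) = 1 + max(-1, -1) = 0
  height(17) = 1 + max(0, -1) = 1
  height(43) = 1 + max(-1, -1) = 0
  height(40) = 1 + max(-1, 0) = 1
  height(44) = 1 + max(1, -1) = 2
  height(49) = 1 + max(2, -1) = 3
  height(38) = 1 + max(1, 3) = 4
  height(10) = 1 + max(0, 4) = 5
Height = 5


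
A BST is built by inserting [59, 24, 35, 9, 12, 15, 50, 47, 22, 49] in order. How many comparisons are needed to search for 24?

Search path for 24: 59 -> 24
Found: True
Comparisons: 2


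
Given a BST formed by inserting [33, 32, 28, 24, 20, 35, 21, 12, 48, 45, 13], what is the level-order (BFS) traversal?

Tree insertion order: [33, 32, 28, 24, 20, 35, 21, 12, 48, 45, 13]
Tree (level-order array): [33, 32, 35, 28, None, None, 48, 24, None, 45, None, 20, None, None, None, 12, 21, None, 13]
BFS from the root, enqueuing left then right child of each popped node:
  queue [33] -> pop 33, enqueue [32, 35], visited so far: [33]
  queue [32, 35] -> pop 32, enqueue [28], visited so far: [33, 32]
  queue [35, 28] -> pop 35, enqueue [48], visited so far: [33, 32, 35]
  queue [28, 48] -> pop 28, enqueue [24], visited so far: [33, 32, 35, 28]
  queue [48, 24] -> pop 48, enqueue [45], visited so far: [33, 32, 35, 28, 48]
  queue [24, 45] -> pop 24, enqueue [20], visited so far: [33, 32, 35, 28, 48, 24]
  queue [45, 20] -> pop 45, enqueue [none], visited so far: [33, 32, 35, 28, 48, 24, 45]
  queue [20] -> pop 20, enqueue [12, 21], visited so far: [33, 32, 35, 28, 48, 24, 45, 20]
  queue [12, 21] -> pop 12, enqueue [13], visited so far: [33, 32, 35, 28, 48, 24, 45, 20, 12]
  queue [21, 13] -> pop 21, enqueue [none], visited so far: [33, 32, 35, 28, 48, 24, 45, 20, 12, 21]
  queue [13] -> pop 13, enqueue [none], visited so far: [33, 32, 35, 28, 48, 24, 45, 20, 12, 21, 13]
Result: [33, 32, 35, 28, 48, 24, 45, 20, 12, 21, 13]


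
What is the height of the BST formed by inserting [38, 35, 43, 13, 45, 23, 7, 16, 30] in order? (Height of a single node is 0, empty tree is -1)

Insertion order: [38, 35, 43, 13, 45, 23, 7, 16, 30]
Tree (level-order array): [38, 35, 43, 13, None, None, 45, 7, 23, None, None, None, None, 16, 30]
Compute height bottom-up (empty subtree = -1):
  height(7) = 1 + max(-1, -1) = 0
  height(16) = 1 + max(-1, -1) = 0
  height(30) = 1 + max(-1, -1) = 0
  height(23) = 1 + max(0, 0) = 1
  height(13) = 1 + max(0, 1) = 2
  height(35) = 1 + max(2, -1) = 3
  height(45) = 1 + max(-1, -1) = 0
  height(43) = 1 + max(-1, 0) = 1
  height(38) = 1 + max(3, 1) = 4
Height = 4


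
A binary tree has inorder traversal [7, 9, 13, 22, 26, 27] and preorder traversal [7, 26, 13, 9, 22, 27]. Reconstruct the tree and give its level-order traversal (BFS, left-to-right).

Inorder:  [7, 9, 13, 22, 26, 27]
Preorder: [7, 26, 13, 9, 22, 27]
Algorithm: preorder visits root first, so consume preorder in order;
for each root, split the current inorder slice at that value into
left-subtree inorder and right-subtree inorder, then recurse.
Recursive splits:
  root=7; inorder splits into left=[], right=[9, 13, 22, 26, 27]
  root=26; inorder splits into left=[9, 13, 22], right=[27]
  root=13; inorder splits into left=[9], right=[22]
  root=9; inorder splits into left=[], right=[]
  root=22; inorder splits into left=[], right=[]
  root=27; inorder splits into left=[], right=[]
Reconstructed level-order: [7, 26, 13, 27, 9, 22]
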